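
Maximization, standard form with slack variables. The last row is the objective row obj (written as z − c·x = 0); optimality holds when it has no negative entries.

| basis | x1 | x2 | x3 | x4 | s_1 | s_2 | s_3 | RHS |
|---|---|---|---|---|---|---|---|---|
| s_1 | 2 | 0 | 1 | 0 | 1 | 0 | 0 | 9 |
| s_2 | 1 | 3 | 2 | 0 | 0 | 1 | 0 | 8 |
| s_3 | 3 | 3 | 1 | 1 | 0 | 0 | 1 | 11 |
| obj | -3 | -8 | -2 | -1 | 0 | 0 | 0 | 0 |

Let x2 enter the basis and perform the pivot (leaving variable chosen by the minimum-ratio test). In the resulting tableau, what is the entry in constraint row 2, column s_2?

1/3

Ratio test on column x2 — row 1: entry 0 ≤ 0; row 2: 8/3 = 8/3; row 3: 11/3 = 11/3. Minimum is 8/3 at row 2 (s_2 leaves); pivot element 3.
Divide row 2 by 3; eliminate column x2 from the other rows.
In the new row 2, the s_2 entry is the old entry divided by the pivot: 1/3 = 1/3.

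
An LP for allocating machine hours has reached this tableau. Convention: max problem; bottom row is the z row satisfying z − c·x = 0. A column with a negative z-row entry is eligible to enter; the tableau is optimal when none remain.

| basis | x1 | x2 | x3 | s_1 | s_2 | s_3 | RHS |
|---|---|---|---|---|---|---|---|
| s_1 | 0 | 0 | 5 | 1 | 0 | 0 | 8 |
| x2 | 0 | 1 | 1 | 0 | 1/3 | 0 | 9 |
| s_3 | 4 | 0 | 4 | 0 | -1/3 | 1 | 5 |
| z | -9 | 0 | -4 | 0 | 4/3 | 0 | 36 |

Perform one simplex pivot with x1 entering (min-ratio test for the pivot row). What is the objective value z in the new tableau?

189/4

Ratio test on column x1 — row 1: entry 0 ≤ 0; row 2: entry 0 ≤ 0; row 3: 5/4 = 5/4. Minimum is 5/4 at row 3 (s_3 leaves); pivot element 4.
Pivot on row 3; the z-row RHS becomes 36 − (-9)·(5/4) = 189/4.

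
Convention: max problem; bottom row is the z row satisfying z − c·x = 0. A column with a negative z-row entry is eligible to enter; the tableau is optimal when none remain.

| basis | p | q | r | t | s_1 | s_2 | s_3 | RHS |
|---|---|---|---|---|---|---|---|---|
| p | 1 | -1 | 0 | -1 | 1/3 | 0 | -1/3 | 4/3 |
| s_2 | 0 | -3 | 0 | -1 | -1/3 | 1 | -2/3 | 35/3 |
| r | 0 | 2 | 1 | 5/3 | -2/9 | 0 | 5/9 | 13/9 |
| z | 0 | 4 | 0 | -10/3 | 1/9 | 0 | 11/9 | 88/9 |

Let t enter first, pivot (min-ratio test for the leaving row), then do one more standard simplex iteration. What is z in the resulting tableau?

49/3

Ratio test on column t — row 1: entry -1 ≤ 0; row 2: entry -1 ≤ 0; row 3: (13/9)/(5/3) = 13/15. Minimum is 13/15 at row 3 (r leaves); pivot element 5/3.
Pivot on row 3; the z-row RHS becomes 88/9 − (-10/3)·(13/15) = 38/3.
Next entering variable (most negative z-row entry -1/3): s_1.
Ratio test on column s_1 — row 1: (11/5)/(1/5) = 11; row 2: entry -7/15 ≤ 0; row 3: entry -2/15 ≤ 0. Minimum is 11 at row 1 (p leaves); pivot element 1/5.
After the second pivot the z-row RHS is 38/3 − (-1/3)·11 = 49/3.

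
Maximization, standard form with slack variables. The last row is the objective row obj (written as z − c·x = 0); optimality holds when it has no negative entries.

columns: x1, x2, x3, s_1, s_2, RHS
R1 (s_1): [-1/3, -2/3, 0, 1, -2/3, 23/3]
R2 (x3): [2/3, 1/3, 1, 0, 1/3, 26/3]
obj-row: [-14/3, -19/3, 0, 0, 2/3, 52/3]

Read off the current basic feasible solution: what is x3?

x3 is basic (row 2); its value is the RHS of that row, 26/3.

26/3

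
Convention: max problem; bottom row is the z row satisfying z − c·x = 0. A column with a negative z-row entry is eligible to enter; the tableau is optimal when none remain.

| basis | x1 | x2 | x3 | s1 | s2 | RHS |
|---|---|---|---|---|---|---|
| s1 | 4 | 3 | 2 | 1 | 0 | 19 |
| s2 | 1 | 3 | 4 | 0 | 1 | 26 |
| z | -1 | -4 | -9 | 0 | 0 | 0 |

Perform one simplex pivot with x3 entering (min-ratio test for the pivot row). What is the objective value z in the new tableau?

Ratio test on column x3 — row 1: 19/2 = 19/2; row 2: 26/4 = 13/2. Minimum is 13/2 at row 2 (s2 leaves); pivot element 4.
Pivot on row 2; the z-row RHS becomes 0 − (-9)·(13/2) = 117/2.

117/2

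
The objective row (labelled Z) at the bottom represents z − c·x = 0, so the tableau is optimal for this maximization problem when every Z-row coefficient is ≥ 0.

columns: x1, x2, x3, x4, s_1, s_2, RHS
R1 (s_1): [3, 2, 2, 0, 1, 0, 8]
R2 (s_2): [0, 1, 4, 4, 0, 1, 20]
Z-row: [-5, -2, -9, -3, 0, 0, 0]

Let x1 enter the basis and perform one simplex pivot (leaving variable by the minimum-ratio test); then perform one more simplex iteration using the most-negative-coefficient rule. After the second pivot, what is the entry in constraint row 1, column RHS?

4

Ratio test on column x1 — row 1: 8/3 = 8/3; row 2: entry 0 ≤ 0. Minimum is 8/3 at row 1 (s_1 leaves); pivot element 3.
Divide row 1 by 3; eliminate column x1 from the other rows.
Second iteration: most negative Z-row entry is -17/3 in column x3, so x3 enters.
Ratio test on column x3 — row 1: (8/3)/(2/3) = 4; row 2: 20/4 = 5. Minimum is 4 at row 1 (x1 leaves); pivot element 2/3.
Divide row 1 by 2/3; eliminate column x3 from the other rows.
After both pivots, the entry at constraint row 1, column RHS is 4.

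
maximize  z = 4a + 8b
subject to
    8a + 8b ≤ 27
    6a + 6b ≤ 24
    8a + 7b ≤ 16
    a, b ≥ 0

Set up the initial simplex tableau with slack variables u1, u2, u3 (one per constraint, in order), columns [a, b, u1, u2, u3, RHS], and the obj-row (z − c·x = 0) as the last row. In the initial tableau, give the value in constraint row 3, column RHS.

16

The RHS of constraint 3 is b_3 = 16.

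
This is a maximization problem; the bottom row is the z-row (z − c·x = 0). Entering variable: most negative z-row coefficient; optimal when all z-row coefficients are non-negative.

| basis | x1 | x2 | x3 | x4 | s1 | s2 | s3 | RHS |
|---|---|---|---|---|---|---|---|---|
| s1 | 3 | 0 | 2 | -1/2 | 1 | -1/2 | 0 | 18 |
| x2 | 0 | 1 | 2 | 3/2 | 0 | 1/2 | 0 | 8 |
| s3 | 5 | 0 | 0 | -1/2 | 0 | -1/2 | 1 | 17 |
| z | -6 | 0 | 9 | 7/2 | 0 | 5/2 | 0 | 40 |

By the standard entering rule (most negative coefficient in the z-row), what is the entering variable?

x1

Negative z-row entries: x1: -6.
The most negative is -6 in column x1, so x1 enters.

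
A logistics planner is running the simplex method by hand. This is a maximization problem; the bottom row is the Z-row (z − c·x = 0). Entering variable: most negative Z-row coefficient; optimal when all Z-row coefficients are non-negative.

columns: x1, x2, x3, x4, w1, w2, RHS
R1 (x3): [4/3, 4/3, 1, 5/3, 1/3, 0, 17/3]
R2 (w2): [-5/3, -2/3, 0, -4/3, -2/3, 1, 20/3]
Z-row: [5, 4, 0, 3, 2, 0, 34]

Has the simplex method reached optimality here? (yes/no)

Every Z-row coefficient is ≥ 0, so the tableau is optimal.

yes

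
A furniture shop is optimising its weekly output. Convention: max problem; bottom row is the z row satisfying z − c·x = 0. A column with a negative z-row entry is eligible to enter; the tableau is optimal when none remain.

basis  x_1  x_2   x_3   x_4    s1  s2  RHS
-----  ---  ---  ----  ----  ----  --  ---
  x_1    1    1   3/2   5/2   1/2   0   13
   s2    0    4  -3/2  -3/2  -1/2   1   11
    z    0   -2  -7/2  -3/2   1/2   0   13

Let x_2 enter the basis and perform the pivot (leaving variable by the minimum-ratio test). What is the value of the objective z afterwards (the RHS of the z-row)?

37/2

Ratio test on column x_2 — row 1: 13/1 = 13; row 2: 11/4 = 11/4. Minimum is 11/4 at row 2 (s2 leaves); pivot element 4.
Pivot on row 2; the z-row RHS becomes 13 − (-2)·(11/4) = 37/2.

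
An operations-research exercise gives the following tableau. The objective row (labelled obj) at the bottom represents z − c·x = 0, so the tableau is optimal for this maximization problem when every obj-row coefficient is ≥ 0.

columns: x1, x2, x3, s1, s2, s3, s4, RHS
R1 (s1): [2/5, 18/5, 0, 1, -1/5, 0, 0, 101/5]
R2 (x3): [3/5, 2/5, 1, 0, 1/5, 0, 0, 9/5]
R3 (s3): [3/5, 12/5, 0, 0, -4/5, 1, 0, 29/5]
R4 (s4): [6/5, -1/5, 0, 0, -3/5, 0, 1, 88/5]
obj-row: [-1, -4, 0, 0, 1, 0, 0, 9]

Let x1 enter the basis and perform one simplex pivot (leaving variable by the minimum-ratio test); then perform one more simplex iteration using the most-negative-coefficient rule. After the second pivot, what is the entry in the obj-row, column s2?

Ratio test on column x1 — row 1: (101/5)/(2/5) = 101/2; row 2: (9/5)/(3/5) = 3; row 3: (29/5)/(3/5) = 29/3; row 4: (88/5)/(6/5) = 44/3. Minimum is 3 at row 2 (x3 leaves); pivot element 3/5.
Divide row 2 by 3/5; eliminate column x1 from the other rows.
Second iteration: most negative obj-row entry is -10/3 in column x2, so x2 enters.
Ratio test on column x2 — row 1: 19/(10/3) = 57/10; row 2: 3/(2/3) = 9/2; row 3: 4/2 = 2; row 4: entry -1 ≤ 0. Minimum is 2 at row 3 (s3 leaves); pivot element 2.
Divide row 3 by 2; eliminate column x2 from the other rows.
After both pivots, the entry at the obj-row, column s2 is -1/3.

-1/3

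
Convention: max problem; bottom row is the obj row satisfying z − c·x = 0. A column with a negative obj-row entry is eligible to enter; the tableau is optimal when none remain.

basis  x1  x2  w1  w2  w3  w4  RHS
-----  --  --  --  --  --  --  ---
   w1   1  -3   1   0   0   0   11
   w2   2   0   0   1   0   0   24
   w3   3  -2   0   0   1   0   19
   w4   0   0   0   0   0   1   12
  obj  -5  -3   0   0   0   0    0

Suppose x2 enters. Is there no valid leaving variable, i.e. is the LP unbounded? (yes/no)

yes

Every constraint-row entry in column x2 is ≤ 0, so increasing x2 is unbounded.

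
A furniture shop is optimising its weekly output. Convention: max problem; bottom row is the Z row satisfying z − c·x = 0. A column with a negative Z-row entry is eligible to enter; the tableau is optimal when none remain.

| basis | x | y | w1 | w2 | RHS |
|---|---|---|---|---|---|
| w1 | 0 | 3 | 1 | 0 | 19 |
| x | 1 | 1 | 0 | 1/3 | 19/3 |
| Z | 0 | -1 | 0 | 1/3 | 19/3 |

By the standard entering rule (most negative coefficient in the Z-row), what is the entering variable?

y

Negative Z-row entries: y: -1.
The most negative is -1 in column y, so y enters.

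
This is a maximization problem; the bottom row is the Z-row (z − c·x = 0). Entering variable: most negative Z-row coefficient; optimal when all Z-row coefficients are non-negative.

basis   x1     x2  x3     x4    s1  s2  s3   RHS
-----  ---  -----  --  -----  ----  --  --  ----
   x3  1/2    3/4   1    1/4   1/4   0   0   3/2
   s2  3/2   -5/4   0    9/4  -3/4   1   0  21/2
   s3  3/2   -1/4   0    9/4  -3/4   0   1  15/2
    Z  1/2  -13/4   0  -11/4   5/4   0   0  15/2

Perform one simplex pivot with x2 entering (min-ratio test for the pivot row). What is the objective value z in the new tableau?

14

Ratio test on column x2 — row 1: (3/2)/(3/4) = 2; row 2: entry -5/4 ≤ 0; row 3: entry -1/4 ≤ 0. Minimum is 2 at row 1 (x3 leaves); pivot element 3/4.
Pivot on row 1; the Z-row RHS becomes 15/2 − (-13/4)·2 = 14.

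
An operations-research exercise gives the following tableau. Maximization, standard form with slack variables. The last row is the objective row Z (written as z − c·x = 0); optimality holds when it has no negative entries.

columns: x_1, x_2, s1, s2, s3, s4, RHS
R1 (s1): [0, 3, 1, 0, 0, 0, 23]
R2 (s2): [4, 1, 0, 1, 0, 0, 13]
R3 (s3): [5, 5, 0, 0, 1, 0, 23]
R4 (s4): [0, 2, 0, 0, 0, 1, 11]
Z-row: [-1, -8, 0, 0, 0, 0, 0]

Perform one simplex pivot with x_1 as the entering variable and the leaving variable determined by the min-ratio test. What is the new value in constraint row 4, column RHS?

Ratio test on column x_1 — row 1: entry 0 ≤ 0; row 2: 13/4 = 13/4; row 3: 23/5 = 23/5; row 4: entry 0 ≤ 0. Minimum is 13/4 at row 2 (s2 leaves); pivot element 4.
Divide row 2 by 4; eliminate column x_1 from the other rows.
Row 4 update in column RHS: 11 − 0·(13/4) = 11.

11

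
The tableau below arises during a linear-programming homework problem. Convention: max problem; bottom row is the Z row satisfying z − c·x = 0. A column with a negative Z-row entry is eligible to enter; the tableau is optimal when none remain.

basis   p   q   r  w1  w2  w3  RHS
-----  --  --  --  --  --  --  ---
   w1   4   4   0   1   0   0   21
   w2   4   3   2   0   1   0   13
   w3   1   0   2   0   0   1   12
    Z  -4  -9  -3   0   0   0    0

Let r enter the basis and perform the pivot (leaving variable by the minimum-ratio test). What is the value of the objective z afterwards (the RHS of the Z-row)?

Ratio test on column r — row 1: entry 0 ≤ 0; row 2: 13/2 = 13/2; row 3: 12/2 = 6. Minimum is 6 at row 3 (w3 leaves); pivot element 2.
Pivot on row 3; the Z-row RHS becomes 0 − (-3)·6 = 18.

18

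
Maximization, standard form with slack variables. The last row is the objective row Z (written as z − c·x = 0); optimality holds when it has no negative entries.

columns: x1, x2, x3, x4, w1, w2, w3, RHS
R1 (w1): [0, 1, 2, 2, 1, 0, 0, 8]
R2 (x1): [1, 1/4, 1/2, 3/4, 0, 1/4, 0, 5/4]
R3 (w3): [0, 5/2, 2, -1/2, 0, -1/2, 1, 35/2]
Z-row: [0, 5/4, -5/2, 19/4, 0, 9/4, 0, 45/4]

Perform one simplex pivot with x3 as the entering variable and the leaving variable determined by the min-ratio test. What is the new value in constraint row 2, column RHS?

Ratio test on column x3 — row 1: 8/2 = 4; row 2: (5/4)/(1/2) = 5/2; row 3: (35/2)/2 = 35/4. Minimum is 5/2 at row 2 (x1 leaves); pivot element 1/2.
Divide row 2 by 1/2; eliminate column x3 from the other rows.
In the new row 2, the RHS entry is the old entry divided by the pivot: (5/4)/(1/2) = 5/2.

5/2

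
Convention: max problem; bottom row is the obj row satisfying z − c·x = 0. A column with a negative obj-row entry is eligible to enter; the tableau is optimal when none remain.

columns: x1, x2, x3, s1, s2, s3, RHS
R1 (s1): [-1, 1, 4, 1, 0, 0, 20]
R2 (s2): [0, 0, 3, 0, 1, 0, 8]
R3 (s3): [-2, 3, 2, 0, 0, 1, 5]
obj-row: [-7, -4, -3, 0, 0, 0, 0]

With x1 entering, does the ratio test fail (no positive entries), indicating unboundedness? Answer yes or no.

yes

Every constraint-row entry in column x1 is ≤ 0, so increasing x1 is unbounded.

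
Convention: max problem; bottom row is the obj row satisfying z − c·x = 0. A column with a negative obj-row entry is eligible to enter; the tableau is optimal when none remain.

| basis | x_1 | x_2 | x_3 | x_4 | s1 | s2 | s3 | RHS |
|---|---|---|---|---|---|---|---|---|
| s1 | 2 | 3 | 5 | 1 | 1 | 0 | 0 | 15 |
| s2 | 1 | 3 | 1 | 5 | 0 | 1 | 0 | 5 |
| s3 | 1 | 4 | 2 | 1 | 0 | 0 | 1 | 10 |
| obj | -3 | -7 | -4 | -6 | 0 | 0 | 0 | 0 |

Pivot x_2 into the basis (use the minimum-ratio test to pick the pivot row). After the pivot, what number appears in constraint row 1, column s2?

-1

Ratio test on column x_2 — row 1: 15/3 = 5; row 2: 5/3 = 5/3; row 3: 10/4 = 5/2. Minimum is 5/3 at row 2 (s2 leaves); pivot element 3.
Divide row 2 by 3; eliminate column x_2 from the other rows.
Row 1 update in column s2: 0 − 3·(1/3) = -1.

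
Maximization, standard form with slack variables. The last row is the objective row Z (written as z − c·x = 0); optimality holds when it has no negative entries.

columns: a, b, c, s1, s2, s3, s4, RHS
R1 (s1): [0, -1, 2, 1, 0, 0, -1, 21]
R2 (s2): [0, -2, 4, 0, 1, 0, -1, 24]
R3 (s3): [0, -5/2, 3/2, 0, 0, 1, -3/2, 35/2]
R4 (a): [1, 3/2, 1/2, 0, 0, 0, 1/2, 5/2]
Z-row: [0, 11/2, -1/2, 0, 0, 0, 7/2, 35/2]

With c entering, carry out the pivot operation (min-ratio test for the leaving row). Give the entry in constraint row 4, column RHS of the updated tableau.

5

Ratio test on column c — row 1: 21/2 = 21/2; row 2: 24/4 = 6; row 3: (35/2)/(3/2) = 35/3; row 4: (5/2)/(1/2) = 5. Minimum is 5 at row 4 (a leaves); pivot element 1/2.
Divide row 4 by 1/2; eliminate column c from the other rows.
In the new row 4, the RHS entry is the old entry divided by the pivot: (5/2)/(1/2) = 5.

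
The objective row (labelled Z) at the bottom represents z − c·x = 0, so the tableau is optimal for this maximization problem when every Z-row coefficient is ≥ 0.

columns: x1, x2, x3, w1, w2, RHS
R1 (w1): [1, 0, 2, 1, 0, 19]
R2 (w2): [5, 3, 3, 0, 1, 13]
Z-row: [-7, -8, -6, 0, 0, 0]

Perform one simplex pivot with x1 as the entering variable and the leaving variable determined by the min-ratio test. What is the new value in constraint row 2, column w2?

Ratio test on column x1 — row 1: 19/1 = 19; row 2: 13/5 = 13/5. Minimum is 13/5 at row 2 (w2 leaves); pivot element 5.
Divide row 2 by 5; eliminate column x1 from the other rows.
In the new row 2, the w2 entry is the old entry divided by the pivot: 1/5 = 1/5.

1/5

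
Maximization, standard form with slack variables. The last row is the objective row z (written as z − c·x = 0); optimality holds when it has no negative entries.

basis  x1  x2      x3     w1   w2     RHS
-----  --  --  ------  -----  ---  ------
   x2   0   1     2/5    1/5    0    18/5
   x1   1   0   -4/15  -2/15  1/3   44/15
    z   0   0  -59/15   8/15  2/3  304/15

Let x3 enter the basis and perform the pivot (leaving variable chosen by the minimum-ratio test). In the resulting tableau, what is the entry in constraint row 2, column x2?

Ratio test on column x3 — row 1: (18/5)/(2/5) = 9; row 2: entry -4/15 ≤ 0. Minimum is 9 at row 1 (x2 leaves); pivot element 2/5.
Divide row 1 by 2/5; eliminate column x3 from the other rows.
Row 2 update in column x2: 0 − (-4/15)·(5/2) = 2/3.

2/3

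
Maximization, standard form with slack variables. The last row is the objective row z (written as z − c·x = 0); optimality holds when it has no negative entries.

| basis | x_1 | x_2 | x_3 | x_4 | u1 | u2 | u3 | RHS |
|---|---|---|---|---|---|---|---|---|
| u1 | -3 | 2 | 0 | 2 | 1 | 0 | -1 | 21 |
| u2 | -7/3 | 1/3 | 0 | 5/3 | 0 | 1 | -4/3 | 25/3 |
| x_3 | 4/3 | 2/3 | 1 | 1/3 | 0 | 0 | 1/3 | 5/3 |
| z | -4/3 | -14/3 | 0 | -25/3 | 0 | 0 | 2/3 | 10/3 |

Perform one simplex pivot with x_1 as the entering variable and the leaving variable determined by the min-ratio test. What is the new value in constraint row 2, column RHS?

45/4

Ratio test on column x_1 — row 1: entry -3 ≤ 0; row 2: entry -7/3 ≤ 0; row 3: (5/3)/(4/3) = 5/4. Minimum is 5/4 at row 3 (x_3 leaves); pivot element 4/3.
Divide row 3 by 4/3; eliminate column x_1 from the other rows.
Row 2 update in column RHS: 25/3 − (-7/3)·(5/4) = 45/4.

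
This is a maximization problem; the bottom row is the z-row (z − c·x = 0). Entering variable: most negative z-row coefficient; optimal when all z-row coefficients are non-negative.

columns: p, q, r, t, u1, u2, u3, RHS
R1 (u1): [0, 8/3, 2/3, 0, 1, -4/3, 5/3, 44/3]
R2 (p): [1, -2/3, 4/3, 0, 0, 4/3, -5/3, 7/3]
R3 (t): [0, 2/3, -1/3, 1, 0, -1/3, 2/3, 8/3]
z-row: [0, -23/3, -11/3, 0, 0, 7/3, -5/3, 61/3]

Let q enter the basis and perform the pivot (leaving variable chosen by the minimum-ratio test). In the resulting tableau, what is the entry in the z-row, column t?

Ratio test on column q — row 1: (44/3)/(8/3) = 11/2; row 2: entry -2/3 ≤ 0; row 3: (8/3)/(2/3) = 4. Minimum is 4 at row 3 (t leaves); pivot element 2/3.
Divide row 3 by 2/3; eliminate column q from the other rows.
z-row update in column t: 0 − (-23/3)·(3/2) = 23/2.

23/2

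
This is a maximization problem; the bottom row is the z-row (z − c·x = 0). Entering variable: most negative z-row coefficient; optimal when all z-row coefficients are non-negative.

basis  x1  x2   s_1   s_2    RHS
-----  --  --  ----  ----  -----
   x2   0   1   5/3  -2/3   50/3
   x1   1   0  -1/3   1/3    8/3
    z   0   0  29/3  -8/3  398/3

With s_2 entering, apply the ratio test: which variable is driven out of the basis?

x1

Column s_2 entries and ratios — x2: -2/3 ≤ 0, skip; x1: (8/3)/(1/3) = 8.
Smallest ratio is 8 in the row of x1, so x1 leaves.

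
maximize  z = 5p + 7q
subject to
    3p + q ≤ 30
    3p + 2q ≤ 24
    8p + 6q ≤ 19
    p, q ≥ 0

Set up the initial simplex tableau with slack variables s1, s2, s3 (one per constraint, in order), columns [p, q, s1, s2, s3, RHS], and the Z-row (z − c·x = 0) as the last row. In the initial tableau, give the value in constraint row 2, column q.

2

Constraint 2 has coefficient 2 on q.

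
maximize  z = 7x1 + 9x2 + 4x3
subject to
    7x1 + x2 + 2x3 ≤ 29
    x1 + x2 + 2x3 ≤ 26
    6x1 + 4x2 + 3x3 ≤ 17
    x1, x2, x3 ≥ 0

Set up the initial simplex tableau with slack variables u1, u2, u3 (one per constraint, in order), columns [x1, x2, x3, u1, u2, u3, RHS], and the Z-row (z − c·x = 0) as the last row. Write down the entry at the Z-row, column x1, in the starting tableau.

The Z-row carries the negated objective coefficients: the x1 entry is -7.

-7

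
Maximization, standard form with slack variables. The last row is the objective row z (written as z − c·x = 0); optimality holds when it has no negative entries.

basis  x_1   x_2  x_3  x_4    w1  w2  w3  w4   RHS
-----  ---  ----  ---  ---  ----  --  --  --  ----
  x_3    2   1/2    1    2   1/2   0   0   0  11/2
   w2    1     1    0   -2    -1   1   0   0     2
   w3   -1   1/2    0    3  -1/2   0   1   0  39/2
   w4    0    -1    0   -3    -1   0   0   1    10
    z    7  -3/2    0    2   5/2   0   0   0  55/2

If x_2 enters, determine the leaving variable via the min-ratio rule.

w2

Column x_2 entries and ratios — x_3: (11/2)/(1/2) = 11; w2: 2/1 = 2; w3: (39/2)/(1/2) = 39; w4: -1 ≤ 0, skip.
Smallest ratio is 2 in the row of w2, so w2 leaves.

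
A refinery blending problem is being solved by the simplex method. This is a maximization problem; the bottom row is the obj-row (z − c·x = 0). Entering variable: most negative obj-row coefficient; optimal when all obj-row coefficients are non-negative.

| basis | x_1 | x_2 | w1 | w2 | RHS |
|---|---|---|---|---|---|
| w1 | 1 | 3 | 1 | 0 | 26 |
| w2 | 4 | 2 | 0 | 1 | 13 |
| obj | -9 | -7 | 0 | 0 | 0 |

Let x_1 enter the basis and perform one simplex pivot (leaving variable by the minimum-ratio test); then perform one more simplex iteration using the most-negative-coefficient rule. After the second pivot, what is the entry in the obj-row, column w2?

Ratio test on column x_1 — row 1: 26/1 = 26; row 2: 13/4 = 13/4. Minimum is 13/4 at row 2 (w2 leaves); pivot element 4.
Divide row 2 by 4; eliminate column x_1 from the other rows.
Second iteration: most negative obj-row entry is -5/2 in column x_2, so x_2 enters.
Ratio test on column x_2 — row 1: (91/4)/(5/2) = 91/10; row 2: (13/4)/(1/2) = 13/2. Minimum is 13/2 at row 2 (x_1 leaves); pivot element 1/2.
Divide row 2 by 1/2; eliminate column x_2 from the other rows.
After both pivots, the entry at the obj-row, column w2 is 7/2.

7/2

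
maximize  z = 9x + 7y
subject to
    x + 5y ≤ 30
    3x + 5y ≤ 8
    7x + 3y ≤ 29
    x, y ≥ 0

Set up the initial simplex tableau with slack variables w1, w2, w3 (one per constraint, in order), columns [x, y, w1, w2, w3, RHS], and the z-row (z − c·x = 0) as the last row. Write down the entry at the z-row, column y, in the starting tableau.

The z-row carries the negated objective coefficients: the y entry is -7.

-7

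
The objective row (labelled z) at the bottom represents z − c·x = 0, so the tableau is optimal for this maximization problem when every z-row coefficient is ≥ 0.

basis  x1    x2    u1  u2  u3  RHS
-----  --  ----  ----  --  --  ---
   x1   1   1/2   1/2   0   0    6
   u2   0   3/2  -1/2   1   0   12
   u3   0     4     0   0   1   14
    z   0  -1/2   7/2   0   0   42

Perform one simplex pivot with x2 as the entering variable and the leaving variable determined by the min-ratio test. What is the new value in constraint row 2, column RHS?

Ratio test on column x2 — row 1: 6/(1/2) = 12; row 2: 12/(3/2) = 8; row 3: 14/4 = 7/2. Minimum is 7/2 at row 3 (u3 leaves); pivot element 4.
Divide row 3 by 4; eliminate column x2 from the other rows.
Row 2 update in column RHS: 12 − (3/2)·(7/2) = 27/4.

27/4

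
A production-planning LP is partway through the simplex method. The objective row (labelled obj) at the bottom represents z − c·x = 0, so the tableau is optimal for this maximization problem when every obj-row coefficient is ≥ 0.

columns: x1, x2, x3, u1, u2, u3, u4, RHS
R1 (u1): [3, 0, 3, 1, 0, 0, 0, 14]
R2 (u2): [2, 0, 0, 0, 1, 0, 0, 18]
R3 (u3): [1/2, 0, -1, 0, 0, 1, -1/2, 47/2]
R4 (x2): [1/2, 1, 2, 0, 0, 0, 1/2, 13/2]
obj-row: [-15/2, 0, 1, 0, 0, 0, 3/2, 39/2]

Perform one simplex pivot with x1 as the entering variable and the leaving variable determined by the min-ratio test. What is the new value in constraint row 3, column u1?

Ratio test on column x1 — row 1: 14/3 = 14/3; row 2: 18/2 = 9; row 3: (47/2)/(1/2) = 47; row 4: (13/2)/(1/2) = 13. Minimum is 14/3 at row 1 (u1 leaves); pivot element 3.
Divide row 1 by 3; eliminate column x1 from the other rows.
Row 3 update in column u1: 0 − (1/2)·(1/3) = -1/6.

-1/6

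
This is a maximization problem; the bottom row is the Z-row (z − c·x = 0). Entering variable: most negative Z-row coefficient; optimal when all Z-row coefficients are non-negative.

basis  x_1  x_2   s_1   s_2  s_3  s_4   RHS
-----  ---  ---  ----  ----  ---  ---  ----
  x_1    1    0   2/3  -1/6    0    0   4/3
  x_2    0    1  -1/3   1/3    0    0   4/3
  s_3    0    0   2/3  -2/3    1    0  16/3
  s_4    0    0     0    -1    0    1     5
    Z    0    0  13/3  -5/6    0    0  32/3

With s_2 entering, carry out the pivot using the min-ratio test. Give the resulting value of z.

Ratio test on column s_2 — row 1: entry -1/6 ≤ 0; row 2: (4/3)/(1/3) = 4; row 3: entry -2/3 ≤ 0; row 4: entry -1 ≤ 0. Minimum is 4 at row 2 (x_2 leaves); pivot element 1/3.
Pivot on row 2; the Z-row RHS becomes 32/3 − (-5/6)·4 = 14.

14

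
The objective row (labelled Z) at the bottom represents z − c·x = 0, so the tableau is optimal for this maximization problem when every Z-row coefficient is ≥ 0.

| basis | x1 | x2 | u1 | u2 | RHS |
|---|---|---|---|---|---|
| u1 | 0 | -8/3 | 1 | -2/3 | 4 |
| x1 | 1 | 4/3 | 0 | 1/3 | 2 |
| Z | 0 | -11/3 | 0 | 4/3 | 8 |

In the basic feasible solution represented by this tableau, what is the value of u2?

0

u2 is not in the basis, so in the current basic feasible solution u2 = 0.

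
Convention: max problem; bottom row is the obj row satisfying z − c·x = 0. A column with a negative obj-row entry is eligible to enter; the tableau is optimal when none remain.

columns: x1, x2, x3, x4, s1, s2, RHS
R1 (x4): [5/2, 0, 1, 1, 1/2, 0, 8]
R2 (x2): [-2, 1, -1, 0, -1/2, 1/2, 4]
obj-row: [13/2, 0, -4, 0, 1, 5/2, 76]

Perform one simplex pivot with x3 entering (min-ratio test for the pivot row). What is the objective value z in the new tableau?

108

Ratio test on column x3 — row 1: 8/1 = 8; row 2: entry -1 ≤ 0. Minimum is 8 at row 1 (x4 leaves); pivot element 1.
Pivot on row 1; the obj-row RHS becomes 76 − (-4)·8 = 108.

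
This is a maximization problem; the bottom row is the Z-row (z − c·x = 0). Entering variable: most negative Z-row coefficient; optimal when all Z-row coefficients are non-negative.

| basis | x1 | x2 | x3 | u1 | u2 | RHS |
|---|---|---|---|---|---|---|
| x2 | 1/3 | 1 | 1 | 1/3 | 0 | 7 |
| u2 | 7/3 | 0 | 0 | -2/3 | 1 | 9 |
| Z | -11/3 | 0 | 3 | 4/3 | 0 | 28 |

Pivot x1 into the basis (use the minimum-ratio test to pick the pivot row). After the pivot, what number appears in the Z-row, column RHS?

295/7

Ratio test on column x1 — row 1: 7/(1/3) = 21; row 2: 9/(7/3) = 27/7. Minimum is 27/7 at row 2 (u2 leaves); pivot element 7/3.
Divide row 2 by 7/3; eliminate column x1 from the other rows.
Z-row update in column RHS: 28 − (-11/3)·(27/7) = 295/7.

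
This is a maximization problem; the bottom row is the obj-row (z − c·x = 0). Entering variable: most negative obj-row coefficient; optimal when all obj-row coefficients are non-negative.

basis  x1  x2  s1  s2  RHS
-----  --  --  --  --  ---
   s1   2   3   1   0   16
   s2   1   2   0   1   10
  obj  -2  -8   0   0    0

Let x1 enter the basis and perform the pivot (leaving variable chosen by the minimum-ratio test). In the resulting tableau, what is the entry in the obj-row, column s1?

Ratio test on column x1 — row 1: 16/2 = 8; row 2: 10/1 = 10. Minimum is 8 at row 1 (s1 leaves); pivot element 2.
Divide row 1 by 2; eliminate column x1 from the other rows.
obj-row update in column s1: 0 − (-2)·(1/2) = 1.

1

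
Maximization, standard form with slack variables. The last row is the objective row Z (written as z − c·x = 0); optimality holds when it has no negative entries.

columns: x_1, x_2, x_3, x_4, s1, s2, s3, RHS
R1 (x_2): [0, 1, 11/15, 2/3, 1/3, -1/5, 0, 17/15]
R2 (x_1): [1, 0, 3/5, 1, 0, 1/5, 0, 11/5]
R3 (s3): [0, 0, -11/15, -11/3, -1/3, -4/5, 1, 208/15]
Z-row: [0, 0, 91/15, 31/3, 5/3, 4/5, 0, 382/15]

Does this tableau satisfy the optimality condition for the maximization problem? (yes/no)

Every Z-row coefficient is ≥ 0, so the tableau is optimal.

yes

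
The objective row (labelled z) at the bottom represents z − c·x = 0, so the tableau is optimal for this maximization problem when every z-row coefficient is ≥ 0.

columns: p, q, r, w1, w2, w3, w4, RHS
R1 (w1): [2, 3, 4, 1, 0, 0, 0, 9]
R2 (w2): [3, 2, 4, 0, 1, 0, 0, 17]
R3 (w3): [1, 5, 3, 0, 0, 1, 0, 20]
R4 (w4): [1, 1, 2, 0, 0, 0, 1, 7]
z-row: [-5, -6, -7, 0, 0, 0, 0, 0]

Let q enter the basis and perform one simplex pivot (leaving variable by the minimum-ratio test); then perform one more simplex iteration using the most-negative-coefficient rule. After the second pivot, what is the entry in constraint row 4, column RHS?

5/2

Ratio test on column q — row 1: 9/3 = 3; row 2: 17/2 = 17/2; row 3: 20/5 = 4; row 4: 7/1 = 7. Minimum is 3 at row 1 (w1 leaves); pivot element 3.
Divide row 1 by 3; eliminate column q from the other rows.
Second iteration: most negative z-row entry is -1 in column p, so p enters.
Ratio test on column p — row 1: 3/(2/3) = 9/2; row 2: 11/(5/3) = 33/5; row 3: entry -7/3 ≤ 0; row 4: 4/(1/3) = 12. Minimum is 9/2 at row 1 (q leaves); pivot element 2/3.
Divide row 1 by 2/3; eliminate column p from the other rows.
After both pivots, the entry at constraint row 4, column RHS is 5/2.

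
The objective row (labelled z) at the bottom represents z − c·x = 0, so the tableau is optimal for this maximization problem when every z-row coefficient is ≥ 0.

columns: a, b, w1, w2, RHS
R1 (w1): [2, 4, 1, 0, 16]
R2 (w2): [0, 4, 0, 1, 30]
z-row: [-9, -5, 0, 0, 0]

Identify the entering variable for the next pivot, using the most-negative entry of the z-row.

a

Negative z-row entries: a: -9, b: -5.
The most negative is -9 in column a, so a enters.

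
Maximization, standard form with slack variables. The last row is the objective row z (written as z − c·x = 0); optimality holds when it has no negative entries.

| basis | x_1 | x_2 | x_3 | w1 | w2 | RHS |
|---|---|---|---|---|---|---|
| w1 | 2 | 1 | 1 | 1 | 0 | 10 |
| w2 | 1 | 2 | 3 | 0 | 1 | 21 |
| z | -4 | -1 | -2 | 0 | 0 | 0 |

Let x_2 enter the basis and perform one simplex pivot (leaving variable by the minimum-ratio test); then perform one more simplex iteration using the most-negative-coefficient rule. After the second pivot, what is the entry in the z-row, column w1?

Ratio test on column x_2 — row 1: 10/1 = 10; row 2: 21/2 = 21/2. Minimum is 10 at row 1 (w1 leaves); pivot element 1.
Divide row 1 by 1; eliminate column x_2 from the other rows.
Second iteration: most negative z-row entry is -2 in column x_1, so x_1 enters.
Ratio test on column x_1 — row 1: 10/2 = 5; row 2: entry -3 ≤ 0. Minimum is 5 at row 1 (x_2 leaves); pivot element 2.
Divide row 1 by 2; eliminate column x_1 from the other rows.
After both pivots, the entry at the z-row, column w1 is 2.

2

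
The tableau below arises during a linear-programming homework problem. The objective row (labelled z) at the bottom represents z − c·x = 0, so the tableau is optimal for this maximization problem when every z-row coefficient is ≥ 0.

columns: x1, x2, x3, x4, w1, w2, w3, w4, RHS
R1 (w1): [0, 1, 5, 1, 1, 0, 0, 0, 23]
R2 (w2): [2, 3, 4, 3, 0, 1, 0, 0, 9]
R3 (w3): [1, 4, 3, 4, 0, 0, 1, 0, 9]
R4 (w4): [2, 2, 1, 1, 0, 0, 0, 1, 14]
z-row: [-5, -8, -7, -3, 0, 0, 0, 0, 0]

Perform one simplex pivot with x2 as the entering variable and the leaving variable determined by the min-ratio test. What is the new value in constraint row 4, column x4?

Ratio test on column x2 — row 1: 23/1 = 23; row 2: 9/3 = 3; row 3: 9/4 = 9/4; row 4: 14/2 = 7. Minimum is 9/4 at row 3 (w3 leaves); pivot element 4.
Divide row 3 by 4; eliminate column x2 from the other rows.
Row 4 update in column x4: 1 − 2·1 = -1.

-1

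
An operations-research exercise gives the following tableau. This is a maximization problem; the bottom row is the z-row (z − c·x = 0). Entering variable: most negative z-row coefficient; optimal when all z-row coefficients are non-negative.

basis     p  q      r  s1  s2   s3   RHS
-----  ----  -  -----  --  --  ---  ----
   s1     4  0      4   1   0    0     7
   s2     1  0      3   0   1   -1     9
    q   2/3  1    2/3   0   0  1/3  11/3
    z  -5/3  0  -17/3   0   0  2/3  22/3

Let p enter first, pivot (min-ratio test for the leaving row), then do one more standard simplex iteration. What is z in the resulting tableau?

69/4

Ratio test on column p — row 1: 7/4 = 7/4; row 2: 9/1 = 9; row 3: (11/3)/(2/3) = 11/2. Minimum is 7/4 at row 1 (s1 leaves); pivot element 4.
Pivot on row 1; the z-row RHS becomes 22/3 − (-5/3)·(7/4) = 41/4.
Next entering variable (most negative z-row entry -4): r.
Ratio test on column r — row 1: (7/4)/1 = 7/4; row 2: (29/4)/2 = 29/8; row 3: entry 0 ≤ 0. Minimum is 7/4 at row 1 (p leaves); pivot element 1.
After the second pivot the z-row RHS is 41/4 − (-4)·(7/4) = 69/4.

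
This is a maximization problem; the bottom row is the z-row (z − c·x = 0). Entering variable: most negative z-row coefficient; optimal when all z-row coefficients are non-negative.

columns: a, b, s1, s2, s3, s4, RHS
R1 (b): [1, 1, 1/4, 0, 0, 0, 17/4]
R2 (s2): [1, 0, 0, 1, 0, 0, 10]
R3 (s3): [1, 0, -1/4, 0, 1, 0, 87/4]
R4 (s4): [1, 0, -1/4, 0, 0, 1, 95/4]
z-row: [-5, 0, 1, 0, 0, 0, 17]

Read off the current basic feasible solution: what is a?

a is not in the basis, so in the current basic feasible solution a = 0.

0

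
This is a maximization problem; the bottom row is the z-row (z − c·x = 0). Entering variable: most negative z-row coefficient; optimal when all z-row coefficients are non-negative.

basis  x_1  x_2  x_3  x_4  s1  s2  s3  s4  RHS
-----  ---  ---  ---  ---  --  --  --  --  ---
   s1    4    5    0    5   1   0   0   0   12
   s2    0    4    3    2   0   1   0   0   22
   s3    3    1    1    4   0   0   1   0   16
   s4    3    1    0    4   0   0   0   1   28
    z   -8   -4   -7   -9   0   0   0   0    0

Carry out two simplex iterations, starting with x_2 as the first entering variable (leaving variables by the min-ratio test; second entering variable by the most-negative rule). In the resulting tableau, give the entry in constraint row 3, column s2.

-1/3

Ratio test on column x_2 — row 1: 12/5 = 12/5; row 2: 22/4 = 11/2; row 3: 16/1 = 16; row 4: 28/1 = 28. Minimum is 12/5 at row 1 (s1 leaves); pivot element 5.
Divide row 1 by 5; eliminate column x_2 from the other rows.
Second iteration: most negative z-row entry is -7 in column x_3, so x_3 enters.
Ratio test on column x_3 — row 1: entry 0 ≤ 0; row 2: (62/5)/3 = 62/15; row 3: (68/5)/1 = 68/5; row 4: entry 0 ≤ 0. Minimum is 62/15 at row 2 (s2 leaves); pivot element 3.
Divide row 2 by 3; eliminate column x_3 from the other rows.
After both pivots, the entry at constraint row 3, column s2 is -1/3.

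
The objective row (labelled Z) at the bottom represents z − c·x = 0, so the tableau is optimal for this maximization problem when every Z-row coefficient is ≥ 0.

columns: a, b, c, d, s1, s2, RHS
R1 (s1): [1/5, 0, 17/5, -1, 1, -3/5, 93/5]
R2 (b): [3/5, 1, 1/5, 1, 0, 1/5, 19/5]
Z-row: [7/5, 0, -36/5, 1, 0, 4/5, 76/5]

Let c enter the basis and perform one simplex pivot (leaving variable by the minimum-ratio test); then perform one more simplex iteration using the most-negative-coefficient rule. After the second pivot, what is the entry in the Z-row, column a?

22/9

Ratio test on column c — row 1: (93/5)/(17/5) = 93/17; row 2: (19/5)/(1/5) = 19. Minimum is 93/17 at row 1 (s1 leaves); pivot element 17/5.
Divide row 1 by 17/5; eliminate column c from the other rows.
Second iteration: most negative Z-row entry is -19/17 in column d, so d enters.
Ratio test on column d — row 1: entry -5/17 ≤ 0; row 2: (46/17)/(18/17) = 23/9. Minimum is 23/9 at row 2 (b leaves); pivot element 18/17.
Divide row 2 by 18/17; eliminate column d from the other rows.
After both pivots, the entry at the Z-row, column a is 22/9.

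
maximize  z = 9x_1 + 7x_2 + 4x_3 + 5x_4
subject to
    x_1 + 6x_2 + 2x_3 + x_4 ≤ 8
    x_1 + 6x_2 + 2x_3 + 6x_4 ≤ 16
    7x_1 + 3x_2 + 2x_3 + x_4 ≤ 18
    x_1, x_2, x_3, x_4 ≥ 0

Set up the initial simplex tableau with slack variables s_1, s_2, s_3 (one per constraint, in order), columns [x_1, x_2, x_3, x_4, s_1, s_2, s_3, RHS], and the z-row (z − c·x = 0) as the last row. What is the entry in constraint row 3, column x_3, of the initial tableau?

2

Constraint 3 has coefficient 2 on x_3.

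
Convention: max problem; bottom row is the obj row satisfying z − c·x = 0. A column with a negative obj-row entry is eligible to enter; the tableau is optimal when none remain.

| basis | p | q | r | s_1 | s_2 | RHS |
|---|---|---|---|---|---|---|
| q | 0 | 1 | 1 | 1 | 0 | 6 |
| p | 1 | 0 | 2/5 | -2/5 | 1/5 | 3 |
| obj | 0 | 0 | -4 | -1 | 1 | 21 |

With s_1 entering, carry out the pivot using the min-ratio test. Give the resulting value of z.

27

Ratio test on column s_1 — row 1: 6/1 = 6; row 2: entry -2/5 ≤ 0. Minimum is 6 at row 1 (q leaves); pivot element 1.
Pivot on row 1; the obj-row RHS becomes 21 − (-1)·6 = 27.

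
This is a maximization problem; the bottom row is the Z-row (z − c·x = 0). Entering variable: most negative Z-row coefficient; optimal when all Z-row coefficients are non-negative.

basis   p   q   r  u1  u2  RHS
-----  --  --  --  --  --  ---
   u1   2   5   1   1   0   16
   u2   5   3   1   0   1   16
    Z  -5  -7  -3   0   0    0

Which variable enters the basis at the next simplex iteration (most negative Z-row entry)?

Negative Z-row entries: p: -5, q: -7, r: -3.
The most negative is -7 in column q, so q enters.

q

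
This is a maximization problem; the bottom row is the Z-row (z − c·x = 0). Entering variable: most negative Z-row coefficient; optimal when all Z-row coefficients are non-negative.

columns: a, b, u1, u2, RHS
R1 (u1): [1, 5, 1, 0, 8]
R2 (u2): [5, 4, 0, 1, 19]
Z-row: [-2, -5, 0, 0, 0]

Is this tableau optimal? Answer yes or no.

The Z-row has a negative entry -5 in column b, so it is not optimal.

no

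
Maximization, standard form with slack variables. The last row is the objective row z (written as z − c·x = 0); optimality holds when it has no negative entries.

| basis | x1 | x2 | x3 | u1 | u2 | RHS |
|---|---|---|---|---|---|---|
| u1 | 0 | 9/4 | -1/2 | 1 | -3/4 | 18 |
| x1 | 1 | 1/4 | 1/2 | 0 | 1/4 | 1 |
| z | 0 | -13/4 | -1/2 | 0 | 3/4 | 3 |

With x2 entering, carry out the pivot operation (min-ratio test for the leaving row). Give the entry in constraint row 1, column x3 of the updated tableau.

-5

Ratio test on column x2 — row 1: 18/(9/4) = 8; row 2: 1/(1/4) = 4. Minimum is 4 at row 2 (x1 leaves); pivot element 1/4.
Divide row 2 by 1/4; eliminate column x2 from the other rows.
Row 1 update in column x3: -1/2 − (9/4)·2 = -5.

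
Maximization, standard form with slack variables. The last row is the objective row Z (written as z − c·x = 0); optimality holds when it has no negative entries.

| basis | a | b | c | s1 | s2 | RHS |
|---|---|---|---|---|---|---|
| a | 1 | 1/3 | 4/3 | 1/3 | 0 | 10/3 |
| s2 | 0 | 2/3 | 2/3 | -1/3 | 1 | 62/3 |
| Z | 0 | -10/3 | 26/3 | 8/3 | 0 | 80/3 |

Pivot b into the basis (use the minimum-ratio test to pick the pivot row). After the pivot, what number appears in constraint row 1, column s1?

Ratio test on column b — row 1: (10/3)/(1/3) = 10; row 2: (62/3)/(2/3) = 31. Minimum is 10 at row 1 (a leaves); pivot element 1/3.
Divide row 1 by 1/3; eliminate column b from the other rows.
In the new row 1, the s1 entry is the old entry divided by the pivot: (1/3)/(1/3) = 1.

1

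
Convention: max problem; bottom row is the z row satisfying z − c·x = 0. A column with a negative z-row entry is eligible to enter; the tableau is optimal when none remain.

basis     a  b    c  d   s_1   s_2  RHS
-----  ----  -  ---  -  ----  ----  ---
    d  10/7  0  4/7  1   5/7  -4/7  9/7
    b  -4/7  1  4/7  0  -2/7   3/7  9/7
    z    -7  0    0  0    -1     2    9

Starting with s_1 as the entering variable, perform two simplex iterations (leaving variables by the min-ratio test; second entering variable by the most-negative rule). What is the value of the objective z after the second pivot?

153/10

Ratio test on column s_1 — row 1: (9/7)/(5/7) = 9/5; row 2: entry -2/7 ≤ 0. Minimum is 9/5 at row 1 (d leaves); pivot element 5/7.
Pivot on row 1; the z-row RHS becomes 9 − (-1)·(9/5) = 54/5.
Next entering variable (most negative z-row entry -5): a.
Ratio test on column a — row 1: (9/5)/2 = 9/10; row 2: entry 0 ≤ 0. Minimum is 9/10 at row 1 (s_1 leaves); pivot element 2.
After the second pivot the z-row RHS is 54/5 − (-5)·(9/10) = 153/10.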